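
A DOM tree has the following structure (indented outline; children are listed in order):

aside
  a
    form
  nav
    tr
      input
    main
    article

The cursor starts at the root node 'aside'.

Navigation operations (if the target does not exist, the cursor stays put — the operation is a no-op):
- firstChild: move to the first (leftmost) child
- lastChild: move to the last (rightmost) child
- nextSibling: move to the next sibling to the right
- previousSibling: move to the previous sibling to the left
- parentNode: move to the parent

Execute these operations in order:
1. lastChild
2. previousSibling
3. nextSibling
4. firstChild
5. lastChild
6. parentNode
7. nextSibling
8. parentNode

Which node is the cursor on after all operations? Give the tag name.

After 1 (lastChild): nav
After 2 (previousSibling): a
After 3 (nextSibling): nav
After 4 (firstChild): tr
After 5 (lastChild): input
After 6 (parentNode): tr
After 7 (nextSibling): main
After 8 (parentNode): nav

Answer: nav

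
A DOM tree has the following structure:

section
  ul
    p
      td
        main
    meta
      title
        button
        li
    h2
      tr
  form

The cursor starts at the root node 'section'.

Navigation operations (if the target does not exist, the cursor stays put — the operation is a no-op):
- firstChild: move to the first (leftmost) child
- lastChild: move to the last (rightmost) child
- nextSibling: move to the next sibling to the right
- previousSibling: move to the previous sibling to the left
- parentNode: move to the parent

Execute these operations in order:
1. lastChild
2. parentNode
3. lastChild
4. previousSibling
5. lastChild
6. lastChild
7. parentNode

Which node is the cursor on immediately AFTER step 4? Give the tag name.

Answer: ul

Derivation:
After 1 (lastChild): form
After 2 (parentNode): section
After 3 (lastChild): form
After 4 (previousSibling): ul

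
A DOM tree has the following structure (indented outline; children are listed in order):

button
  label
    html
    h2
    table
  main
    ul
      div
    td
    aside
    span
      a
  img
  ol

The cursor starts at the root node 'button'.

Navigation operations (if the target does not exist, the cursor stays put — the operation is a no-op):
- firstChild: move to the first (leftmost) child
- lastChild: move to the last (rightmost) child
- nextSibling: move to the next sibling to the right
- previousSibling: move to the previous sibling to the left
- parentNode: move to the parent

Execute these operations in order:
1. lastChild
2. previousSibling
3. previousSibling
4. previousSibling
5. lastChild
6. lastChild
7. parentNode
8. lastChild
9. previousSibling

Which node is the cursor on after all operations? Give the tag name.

After 1 (lastChild): ol
After 2 (previousSibling): img
After 3 (previousSibling): main
After 4 (previousSibling): label
After 5 (lastChild): table
After 6 (lastChild): table (no-op, stayed)
After 7 (parentNode): label
After 8 (lastChild): table
After 9 (previousSibling): h2

Answer: h2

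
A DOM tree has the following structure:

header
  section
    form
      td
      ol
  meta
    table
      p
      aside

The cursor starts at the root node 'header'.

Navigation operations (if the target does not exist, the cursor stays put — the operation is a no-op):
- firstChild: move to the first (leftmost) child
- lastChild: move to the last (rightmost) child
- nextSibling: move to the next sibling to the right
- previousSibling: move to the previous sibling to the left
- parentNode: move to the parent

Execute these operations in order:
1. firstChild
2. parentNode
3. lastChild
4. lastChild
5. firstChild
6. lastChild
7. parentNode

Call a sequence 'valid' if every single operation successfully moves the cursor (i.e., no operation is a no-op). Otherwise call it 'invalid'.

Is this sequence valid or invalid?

After 1 (firstChild): section
After 2 (parentNode): header
After 3 (lastChild): meta
After 4 (lastChild): table
After 5 (firstChild): p
After 6 (lastChild): p (no-op, stayed)
After 7 (parentNode): table

Answer: invalid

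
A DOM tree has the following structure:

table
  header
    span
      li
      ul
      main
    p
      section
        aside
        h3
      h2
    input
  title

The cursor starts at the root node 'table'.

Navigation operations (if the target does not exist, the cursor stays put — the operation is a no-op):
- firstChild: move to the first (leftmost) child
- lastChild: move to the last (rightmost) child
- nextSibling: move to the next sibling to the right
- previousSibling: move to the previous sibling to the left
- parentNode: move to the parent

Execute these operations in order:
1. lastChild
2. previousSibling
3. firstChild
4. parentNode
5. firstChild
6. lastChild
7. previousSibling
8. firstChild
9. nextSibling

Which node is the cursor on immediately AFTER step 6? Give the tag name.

Answer: main

Derivation:
After 1 (lastChild): title
After 2 (previousSibling): header
After 3 (firstChild): span
After 4 (parentNode): header
After 5 (firstChild): span
After 6 (lastChild): main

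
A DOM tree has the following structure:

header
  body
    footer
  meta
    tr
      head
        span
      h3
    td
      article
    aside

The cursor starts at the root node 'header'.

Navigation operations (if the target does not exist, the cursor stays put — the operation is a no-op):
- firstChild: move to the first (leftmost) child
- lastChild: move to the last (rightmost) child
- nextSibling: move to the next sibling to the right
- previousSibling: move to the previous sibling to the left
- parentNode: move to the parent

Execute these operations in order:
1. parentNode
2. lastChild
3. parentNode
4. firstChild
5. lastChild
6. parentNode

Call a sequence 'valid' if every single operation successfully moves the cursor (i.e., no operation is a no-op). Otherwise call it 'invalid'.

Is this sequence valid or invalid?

Answer: invalid

Derivation:
After 1 (parentNode): header (no-op, stayed)
After 2 (lastChild): meta
After 3 (parentNode): header
After 4 (firstChild): body
After 5 (lastChild): footer
After 6 (parentNode): body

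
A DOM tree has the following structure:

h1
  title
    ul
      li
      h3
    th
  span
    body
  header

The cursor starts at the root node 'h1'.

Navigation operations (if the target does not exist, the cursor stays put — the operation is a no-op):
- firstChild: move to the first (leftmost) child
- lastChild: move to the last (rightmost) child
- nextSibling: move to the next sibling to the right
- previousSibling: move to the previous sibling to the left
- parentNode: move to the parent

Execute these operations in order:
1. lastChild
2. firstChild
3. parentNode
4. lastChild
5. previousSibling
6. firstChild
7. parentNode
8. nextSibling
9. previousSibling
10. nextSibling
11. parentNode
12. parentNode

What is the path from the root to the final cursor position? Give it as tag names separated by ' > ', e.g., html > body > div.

After 1 (lastChild): header
After 2 (firstChild): header (no-op, stayed)
After 3 (parentNode): h1
After 4 (lastChild): header
After 5 (previousSibling): span
After 6 (firstChild): body
After 7 (parentNode): span
After 8 (nextSibling): header
After 9 (previousSibling): span
After 10 (nextSibling): header
After 11 (parentNode): h1
After 12 (parentNode): h1 (no-op, stayed)

Answer: h1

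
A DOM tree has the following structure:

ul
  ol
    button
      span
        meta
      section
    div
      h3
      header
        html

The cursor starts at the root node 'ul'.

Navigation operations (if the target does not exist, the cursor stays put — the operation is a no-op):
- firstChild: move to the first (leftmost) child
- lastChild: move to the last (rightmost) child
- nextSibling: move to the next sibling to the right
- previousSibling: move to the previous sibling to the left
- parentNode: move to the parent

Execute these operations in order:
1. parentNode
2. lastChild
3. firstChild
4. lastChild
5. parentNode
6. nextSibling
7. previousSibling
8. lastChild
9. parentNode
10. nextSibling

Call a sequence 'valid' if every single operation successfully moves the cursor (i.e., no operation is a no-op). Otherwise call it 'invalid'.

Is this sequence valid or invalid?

Answer: invalid

Derivation:
After 1 (parentNode): ul (no-op, stayed)
After 2 (lastChild): ol
After 3 (firstChild): button
After 4 (lastChild): section
After 5 (parentNode): button
After 6 (nextSibling): div
After 7 (previousSibling): button
After 8 (lastChild): section
After 9 (parentNode): button
After 10 (nextSibling): div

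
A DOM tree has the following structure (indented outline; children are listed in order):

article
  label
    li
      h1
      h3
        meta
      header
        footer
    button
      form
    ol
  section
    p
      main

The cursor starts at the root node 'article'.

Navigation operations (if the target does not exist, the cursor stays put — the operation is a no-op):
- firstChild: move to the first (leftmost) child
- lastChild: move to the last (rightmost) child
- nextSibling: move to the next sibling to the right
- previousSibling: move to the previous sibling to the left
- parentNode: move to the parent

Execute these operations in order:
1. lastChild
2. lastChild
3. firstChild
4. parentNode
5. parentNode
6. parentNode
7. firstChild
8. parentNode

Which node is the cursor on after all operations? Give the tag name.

Answer: article

Derivation:
After 1 (lastChild): section
After 2 (lastChild): p
After 3 (firstChild): main
After 4 (parentNode): p
After 5 (parentNode): section
After 6 (parentNode): article
After 7 (firstChild): label
After 8 (parentNode): article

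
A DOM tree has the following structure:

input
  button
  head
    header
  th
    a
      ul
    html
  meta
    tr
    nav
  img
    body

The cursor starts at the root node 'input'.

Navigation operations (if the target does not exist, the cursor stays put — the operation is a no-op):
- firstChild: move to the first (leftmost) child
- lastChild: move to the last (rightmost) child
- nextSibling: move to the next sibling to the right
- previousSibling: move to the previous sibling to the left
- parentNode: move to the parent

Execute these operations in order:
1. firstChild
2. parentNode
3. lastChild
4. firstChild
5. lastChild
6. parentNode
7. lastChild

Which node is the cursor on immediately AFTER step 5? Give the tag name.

Answer: body

Derivation:
After 1 (firstChild): button
After 2 (parentNode): input
After 3 (lastChild): img
After 4 (firstChild): body
After 5 (lastChild): body (no-op, stayed)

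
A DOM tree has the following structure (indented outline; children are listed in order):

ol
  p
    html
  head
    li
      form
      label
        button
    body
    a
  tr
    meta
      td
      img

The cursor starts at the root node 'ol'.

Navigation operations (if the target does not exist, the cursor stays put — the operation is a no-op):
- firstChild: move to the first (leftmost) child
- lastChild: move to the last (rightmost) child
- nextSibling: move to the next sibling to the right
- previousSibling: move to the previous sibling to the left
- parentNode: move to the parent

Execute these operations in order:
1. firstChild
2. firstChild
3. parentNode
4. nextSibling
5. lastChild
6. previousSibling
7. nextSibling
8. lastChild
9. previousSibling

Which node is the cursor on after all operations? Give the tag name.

After 1 (firstChild): p
After 2 (firstChild): html
After 3 (parentNode): p
After 4 (nextSibling): head
After 5 (lastChild): a
After 6 (previousSibling): body
After 7 (nextSibling): a
After 8 (lastChild): a (no-op, stayed)
After 9 (previousSibling): body

Answer: body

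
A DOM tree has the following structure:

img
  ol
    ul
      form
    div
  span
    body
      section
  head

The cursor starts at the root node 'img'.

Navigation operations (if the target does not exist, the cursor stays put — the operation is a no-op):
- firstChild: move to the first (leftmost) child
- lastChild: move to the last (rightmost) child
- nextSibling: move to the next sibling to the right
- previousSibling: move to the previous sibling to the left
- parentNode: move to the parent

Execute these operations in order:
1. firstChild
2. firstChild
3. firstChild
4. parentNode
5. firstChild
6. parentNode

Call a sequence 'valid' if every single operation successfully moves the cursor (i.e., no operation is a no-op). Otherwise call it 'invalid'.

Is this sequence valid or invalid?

After 1 (firstChild): ol
After 2 (firstChild): ul
After 3 (firstChild): form
After 4 (parentNode): ul
After 5 (firstChild): form
After 6 (parentNode): ul

Answer: valid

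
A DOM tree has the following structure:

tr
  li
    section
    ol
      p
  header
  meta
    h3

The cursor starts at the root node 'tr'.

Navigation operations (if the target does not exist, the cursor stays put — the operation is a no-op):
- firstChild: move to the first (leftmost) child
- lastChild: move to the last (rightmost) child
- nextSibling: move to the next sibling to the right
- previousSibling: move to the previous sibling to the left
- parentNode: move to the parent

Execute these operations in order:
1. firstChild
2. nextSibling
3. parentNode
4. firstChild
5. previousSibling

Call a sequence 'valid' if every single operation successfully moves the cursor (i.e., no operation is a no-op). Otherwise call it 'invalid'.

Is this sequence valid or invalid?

Answer: invalid

Derivation:
After 1 (firstChild): li
After 2 (nextSibling): header
After 3 (parentNode): tr
After 4 (firstChild): li
After 5 (previousSibling): li (no-op, stayed)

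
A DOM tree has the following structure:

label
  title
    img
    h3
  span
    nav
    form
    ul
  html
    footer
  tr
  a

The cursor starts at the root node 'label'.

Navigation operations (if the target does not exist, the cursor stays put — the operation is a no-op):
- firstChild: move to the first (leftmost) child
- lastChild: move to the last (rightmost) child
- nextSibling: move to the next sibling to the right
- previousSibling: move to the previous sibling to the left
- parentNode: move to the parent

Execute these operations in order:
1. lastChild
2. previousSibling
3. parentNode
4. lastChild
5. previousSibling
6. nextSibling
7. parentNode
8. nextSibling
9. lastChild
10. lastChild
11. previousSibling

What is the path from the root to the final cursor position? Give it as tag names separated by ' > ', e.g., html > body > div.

Answer: label > tr

Derivation:
After 1 (lastChild): a
After 2 (previousSibling): tr
After 3 (parentNode): label
After 4 (lastChild): a
After 5 (previousSibling): tr
After 6 (nextSibling): a
After 7 (parentNode): label
After 8 (nextSibling): label (no-op, stayed)
After 9 (lastChild): a
After 10 (lastChild): a (no-op, stayed)
After 11 (previousSibling): tr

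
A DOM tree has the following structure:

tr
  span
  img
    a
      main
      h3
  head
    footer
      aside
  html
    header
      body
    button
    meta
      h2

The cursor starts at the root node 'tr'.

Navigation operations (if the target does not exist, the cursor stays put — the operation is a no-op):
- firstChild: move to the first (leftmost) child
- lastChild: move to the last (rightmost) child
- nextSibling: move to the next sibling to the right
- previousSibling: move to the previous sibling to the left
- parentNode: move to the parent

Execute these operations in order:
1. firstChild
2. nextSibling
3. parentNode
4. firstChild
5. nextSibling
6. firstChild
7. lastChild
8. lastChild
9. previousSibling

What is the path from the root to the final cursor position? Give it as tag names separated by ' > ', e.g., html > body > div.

Answer: tr > img > a > main

Derivation:
After 1 (firstChild): span
After 2 (nextSibling): img
After 3 (parentNode): tr
After 4 (firstChild): span
After 5 (nextSibling): img
After 6 (firstChild): a
After 7 (lastChild): h3
After 8 (lastChild): h3 (no-op, stayed)
After 9 (previousSibling): main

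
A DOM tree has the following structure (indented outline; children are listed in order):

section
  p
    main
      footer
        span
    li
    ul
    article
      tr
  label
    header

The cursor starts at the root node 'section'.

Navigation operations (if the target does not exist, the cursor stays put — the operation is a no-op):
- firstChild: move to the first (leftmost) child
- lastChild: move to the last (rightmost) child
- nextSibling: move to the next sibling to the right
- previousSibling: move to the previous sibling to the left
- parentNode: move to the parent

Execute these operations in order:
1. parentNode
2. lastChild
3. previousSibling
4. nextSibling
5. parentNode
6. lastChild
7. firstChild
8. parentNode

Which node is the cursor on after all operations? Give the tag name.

Answer: label

Derivation:
After 1 (parentNode): section (no-op, stayed)
After 2 (lastChild): label
After 3 (previousSibling): p
After 4 (nextSibling): label
After 5 (parentNode): section
After 6 (lastChild): label
After 7 (firstChild): header
After 8 (parentNode): label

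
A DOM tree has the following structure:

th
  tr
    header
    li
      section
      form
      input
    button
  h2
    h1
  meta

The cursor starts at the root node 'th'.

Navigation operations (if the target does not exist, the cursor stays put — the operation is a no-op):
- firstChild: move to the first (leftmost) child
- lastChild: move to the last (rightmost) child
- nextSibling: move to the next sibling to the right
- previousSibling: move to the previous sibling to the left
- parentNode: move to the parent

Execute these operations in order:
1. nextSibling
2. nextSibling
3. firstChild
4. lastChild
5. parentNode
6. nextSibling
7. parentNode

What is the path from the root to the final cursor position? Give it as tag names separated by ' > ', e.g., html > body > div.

Answer: th

Derivation:
After 1 (nextSibling): th (no-op, stayed)
After 2 (nextSibling): th (no-op, stayed)
After 3 (firstChild): tr
After 4 (lastChild): button
After 5 (parentNode): tr
After 6 (nextSibling): h2
After 7 (parentNode): th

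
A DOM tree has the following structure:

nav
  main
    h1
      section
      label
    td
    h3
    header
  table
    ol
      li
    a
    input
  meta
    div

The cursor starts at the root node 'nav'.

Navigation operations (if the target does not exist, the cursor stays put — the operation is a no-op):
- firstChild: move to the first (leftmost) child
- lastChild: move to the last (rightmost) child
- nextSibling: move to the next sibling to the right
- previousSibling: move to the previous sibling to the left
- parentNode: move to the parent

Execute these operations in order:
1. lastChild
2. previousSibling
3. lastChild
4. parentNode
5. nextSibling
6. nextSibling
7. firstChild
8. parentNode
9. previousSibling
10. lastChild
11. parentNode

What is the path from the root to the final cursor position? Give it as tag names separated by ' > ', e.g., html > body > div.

After 1 (lastChild): meta
After 2 (previousSibling): table
After 3 (lastChild): input
After 4 (parentNode): table
After 5 (nextSibling): meta
After 6 (nextSibling): meta (no-op, stayed)
After 7 (firstChild): div
After 8 (parentNode): meta
After 9 (previousSibling): table
After 10 (lastChild): input
After 11 (parentNode): table

Answer: nav > table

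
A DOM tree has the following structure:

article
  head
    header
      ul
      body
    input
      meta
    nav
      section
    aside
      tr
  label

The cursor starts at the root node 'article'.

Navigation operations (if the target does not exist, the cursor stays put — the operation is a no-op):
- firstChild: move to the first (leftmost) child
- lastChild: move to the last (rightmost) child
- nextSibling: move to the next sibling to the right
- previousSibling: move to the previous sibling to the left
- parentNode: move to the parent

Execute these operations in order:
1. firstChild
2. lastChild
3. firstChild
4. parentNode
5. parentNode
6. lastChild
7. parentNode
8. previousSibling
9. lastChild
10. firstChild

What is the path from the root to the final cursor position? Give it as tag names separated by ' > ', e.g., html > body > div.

Answer: article > head > aside > tr

Derivation:
After 1 (firstChild): head
After 2 (lastChild): aside
After 3 (firstChild): tr
After 4 (parentNode): aside
After 5 (parentNode): head
After 6 (lastChild): aside
After 7 (parentNode): head
After 8 (previousSibling): head (no-op, stayed)
After 9 (lastChild): aside
After 10 (firstChild): tr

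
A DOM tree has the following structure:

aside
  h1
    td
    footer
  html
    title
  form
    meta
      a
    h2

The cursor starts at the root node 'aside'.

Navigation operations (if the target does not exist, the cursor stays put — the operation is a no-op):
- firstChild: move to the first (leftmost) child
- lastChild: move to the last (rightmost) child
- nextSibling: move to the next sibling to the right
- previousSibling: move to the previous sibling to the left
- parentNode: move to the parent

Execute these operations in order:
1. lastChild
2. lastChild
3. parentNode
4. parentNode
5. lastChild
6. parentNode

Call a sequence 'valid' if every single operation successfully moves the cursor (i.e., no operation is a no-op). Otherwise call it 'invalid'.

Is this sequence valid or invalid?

After 1 (lastChild): form
After 2 (lastChild): h2
After 3 (parentNode): form
After 4 (parentNode): aside
After 5 (lastChild): form
After 6 (parentNode): aside

Answer: valid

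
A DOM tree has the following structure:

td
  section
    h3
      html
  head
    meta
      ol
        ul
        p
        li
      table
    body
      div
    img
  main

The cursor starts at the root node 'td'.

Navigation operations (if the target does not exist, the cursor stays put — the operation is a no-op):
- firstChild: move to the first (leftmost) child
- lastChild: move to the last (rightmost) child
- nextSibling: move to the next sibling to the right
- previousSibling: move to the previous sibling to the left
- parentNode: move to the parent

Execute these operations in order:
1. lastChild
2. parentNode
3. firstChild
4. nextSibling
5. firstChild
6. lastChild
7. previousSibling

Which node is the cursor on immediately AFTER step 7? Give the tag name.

Answer: ol

Derivation:
After 1 (lastChild): main
After 2 (parentNode): td
After 3 (firstChild): section
After 4 (nextSibling): head
After 5 (firstChild): meta
After 6 (lastChild): table
After 7 (previousSibling): ol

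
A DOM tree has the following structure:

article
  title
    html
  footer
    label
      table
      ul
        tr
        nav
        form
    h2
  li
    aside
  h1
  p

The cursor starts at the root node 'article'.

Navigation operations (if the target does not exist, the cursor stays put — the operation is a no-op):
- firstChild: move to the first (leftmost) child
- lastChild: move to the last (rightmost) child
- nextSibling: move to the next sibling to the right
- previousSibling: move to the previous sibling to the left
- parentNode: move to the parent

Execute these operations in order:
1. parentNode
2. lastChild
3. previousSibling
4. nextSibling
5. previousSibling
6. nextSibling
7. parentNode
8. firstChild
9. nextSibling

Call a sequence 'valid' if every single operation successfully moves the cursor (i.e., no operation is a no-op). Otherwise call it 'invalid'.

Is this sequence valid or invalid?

Answer: invalid

Derivation:
After 1 (parentNode): article (no-op, stayed)
After 2 (lastChild): p
After 3 (previousSibling): h1
After 4 (nextSibling): p
After 5 (previousSibling): h1
After 6 (nextSibling): p
After 7 (parentNode): article
After 8 (firstChild): title
After 9 (nextSibling): footer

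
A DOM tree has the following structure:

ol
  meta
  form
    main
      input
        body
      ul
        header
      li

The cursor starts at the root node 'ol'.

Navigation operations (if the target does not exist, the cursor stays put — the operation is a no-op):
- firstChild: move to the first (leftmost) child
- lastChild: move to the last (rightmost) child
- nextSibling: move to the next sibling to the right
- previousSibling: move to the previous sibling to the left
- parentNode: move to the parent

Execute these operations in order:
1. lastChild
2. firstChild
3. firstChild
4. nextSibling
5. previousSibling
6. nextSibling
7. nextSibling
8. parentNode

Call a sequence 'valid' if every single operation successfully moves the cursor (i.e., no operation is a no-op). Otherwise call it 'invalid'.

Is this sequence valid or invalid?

After 1 (lastChild): form
After 2 (firstChild): main
After 3 (firstChild): input
After 4 (nextSibling): ul
After 5 (previousSibling): input
After 6 (nextSibling): ul
After 7 (nextSibling): li
After 8 (parentNode): main

Answer: valid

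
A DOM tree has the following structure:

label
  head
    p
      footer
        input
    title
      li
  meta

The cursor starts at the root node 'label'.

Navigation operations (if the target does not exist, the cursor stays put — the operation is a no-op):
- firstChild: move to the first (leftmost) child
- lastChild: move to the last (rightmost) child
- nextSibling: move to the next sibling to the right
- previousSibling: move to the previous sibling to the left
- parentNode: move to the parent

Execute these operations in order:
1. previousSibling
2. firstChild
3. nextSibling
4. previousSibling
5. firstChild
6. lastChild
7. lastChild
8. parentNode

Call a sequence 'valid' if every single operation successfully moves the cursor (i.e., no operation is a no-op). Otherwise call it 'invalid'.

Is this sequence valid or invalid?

After 1 (previousSibling): label (no-op, stayed)
After 2 (firstChild): head
After 3 (nextSibling): meta
After 4 (previousSibling): head
After 5 (firstChild): p
After 6 (lastChild): footer
After 7 (lastChild): input
After 8 (parentNode): footer

Answer: invalid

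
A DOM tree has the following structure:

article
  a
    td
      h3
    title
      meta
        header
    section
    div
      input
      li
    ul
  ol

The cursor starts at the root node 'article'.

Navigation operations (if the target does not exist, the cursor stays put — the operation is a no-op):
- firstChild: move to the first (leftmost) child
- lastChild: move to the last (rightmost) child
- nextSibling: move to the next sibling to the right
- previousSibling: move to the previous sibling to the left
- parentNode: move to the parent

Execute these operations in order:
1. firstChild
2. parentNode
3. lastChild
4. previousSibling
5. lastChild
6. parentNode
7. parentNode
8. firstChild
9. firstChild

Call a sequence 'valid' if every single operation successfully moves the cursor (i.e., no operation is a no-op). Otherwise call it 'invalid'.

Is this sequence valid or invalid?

After 1 (firstChild): a
After 2 (parentNode): article
After 3 (lastChild): ol
After 4 (previousSibling): a
After 5 (lastChild): ul
After 6 (parentNode): a
After 7 (parentNode): article
After 8 (firstChild): a
After 9 (firstChild): td

Answer: valid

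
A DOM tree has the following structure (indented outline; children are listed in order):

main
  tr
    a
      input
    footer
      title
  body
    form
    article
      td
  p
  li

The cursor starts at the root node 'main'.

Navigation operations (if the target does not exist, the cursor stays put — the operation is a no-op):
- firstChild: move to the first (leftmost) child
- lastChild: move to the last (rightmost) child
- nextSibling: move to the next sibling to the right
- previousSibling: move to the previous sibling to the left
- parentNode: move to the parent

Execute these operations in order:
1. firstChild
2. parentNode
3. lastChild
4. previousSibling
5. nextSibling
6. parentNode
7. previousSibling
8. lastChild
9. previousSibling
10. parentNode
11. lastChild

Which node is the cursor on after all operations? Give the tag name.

After 1 (firstChild): tr
After 2 (parentNode): main
After 3 (lastChild): li
After 4 (previousSibling): p
After 5 (nextSibling): li
After 6 (parentNode): main
After 7 (previousSibling): main (no-op, stayed)
After 8 (lastChild): li
After 9 (previousSibling): p
After 10 (parentNode): main
After 11 (lastChild): li

Answer: li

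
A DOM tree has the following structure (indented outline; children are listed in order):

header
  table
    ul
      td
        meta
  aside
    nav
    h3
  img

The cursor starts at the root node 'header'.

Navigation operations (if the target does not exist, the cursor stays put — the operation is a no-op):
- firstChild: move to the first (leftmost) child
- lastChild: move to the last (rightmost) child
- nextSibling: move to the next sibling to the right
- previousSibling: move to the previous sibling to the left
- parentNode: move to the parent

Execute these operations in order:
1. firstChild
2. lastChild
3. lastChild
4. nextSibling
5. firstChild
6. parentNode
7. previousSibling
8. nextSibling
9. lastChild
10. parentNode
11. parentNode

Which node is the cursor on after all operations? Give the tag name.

Answer: ul

Derivation:
After 1 (firstChild): table
After 2 (lastChild): ul
After 3 (lastChild): td
After 4 (nextSibling): td (no-op, stayed)
After 5 (firstChild): meta
After 6 (parentNode): td
After 7 (previousSibling): td (no-op, stayed)
After 8 (nextSibling): td (no-op, stayed)
After 9 (lastChild): meta
After 10 (parentNode): td
After 11 (parentNode): ul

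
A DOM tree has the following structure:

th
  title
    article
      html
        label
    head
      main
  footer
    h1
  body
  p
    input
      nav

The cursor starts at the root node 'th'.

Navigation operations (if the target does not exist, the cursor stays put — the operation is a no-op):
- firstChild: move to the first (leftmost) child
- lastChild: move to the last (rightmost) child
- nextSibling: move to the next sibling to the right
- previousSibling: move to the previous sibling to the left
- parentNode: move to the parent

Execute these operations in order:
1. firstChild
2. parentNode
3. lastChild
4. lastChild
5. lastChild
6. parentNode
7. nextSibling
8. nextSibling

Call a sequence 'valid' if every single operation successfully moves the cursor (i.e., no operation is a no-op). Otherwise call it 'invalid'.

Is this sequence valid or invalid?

Answer: invalid

Derivation:
After 1 (firstChild): title
After 2 (parentNode): th
After 3 (lastChild): p
After 4 (lastChild): input
After 5 (lastChild): nav
After 6 (parentNode): input
After 7 (nextSibling): input (no-op, stayed)
After 8 (nextSibling): input (no-op, stayed)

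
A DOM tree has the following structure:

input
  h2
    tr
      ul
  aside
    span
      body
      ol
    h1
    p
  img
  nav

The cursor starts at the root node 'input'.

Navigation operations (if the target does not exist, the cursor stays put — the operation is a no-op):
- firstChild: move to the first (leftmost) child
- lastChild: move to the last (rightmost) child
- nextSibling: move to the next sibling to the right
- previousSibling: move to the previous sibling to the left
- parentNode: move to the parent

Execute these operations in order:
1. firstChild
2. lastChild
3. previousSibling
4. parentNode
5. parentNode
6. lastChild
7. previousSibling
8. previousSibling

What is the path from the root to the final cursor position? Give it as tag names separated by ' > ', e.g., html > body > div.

Answer: input > aside

Derivation:
After 1 (firstChild): h2
After 2 (lastChild): tr
After 3 (previousSibling): tr (no-op, stayed)
After 4 (parentNode): h2
After 5 (parentNode): input
After 6 (lastChild): nav
After 7 (previousSibling): img
After 8 (previousSibling): aside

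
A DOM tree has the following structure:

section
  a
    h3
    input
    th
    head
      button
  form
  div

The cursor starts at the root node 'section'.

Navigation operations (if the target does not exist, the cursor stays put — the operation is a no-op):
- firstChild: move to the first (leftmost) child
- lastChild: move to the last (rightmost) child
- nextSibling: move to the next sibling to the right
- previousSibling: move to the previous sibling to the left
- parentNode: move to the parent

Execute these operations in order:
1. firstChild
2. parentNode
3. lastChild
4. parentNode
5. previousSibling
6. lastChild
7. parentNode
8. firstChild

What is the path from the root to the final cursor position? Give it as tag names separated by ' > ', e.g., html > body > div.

After 1 (firstChild): a
After 2 (parentNode): section
After 3 (lastChild): div
After 4 (parentNode): section
After 5 (previousSibling): section (no-op, stayed)
After 6 (lastChild): div
After 7 (parentNode): section
After 8 (firstChild): a

Answer: section > a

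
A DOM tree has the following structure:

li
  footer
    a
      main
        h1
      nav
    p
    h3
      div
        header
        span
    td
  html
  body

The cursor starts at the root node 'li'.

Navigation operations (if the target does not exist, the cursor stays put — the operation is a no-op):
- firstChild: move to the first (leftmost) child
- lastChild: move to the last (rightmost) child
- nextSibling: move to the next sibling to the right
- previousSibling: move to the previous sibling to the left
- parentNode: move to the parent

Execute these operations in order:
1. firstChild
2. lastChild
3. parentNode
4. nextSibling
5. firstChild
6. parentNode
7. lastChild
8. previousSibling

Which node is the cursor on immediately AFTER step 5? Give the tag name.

After 1 (firstChild): footer
After 2 (lastChild): td
After 3 (parentNode): footer
After 4 (nextSibling): html
After 5 (firstChild): html (no-op, stayed)

Answer: html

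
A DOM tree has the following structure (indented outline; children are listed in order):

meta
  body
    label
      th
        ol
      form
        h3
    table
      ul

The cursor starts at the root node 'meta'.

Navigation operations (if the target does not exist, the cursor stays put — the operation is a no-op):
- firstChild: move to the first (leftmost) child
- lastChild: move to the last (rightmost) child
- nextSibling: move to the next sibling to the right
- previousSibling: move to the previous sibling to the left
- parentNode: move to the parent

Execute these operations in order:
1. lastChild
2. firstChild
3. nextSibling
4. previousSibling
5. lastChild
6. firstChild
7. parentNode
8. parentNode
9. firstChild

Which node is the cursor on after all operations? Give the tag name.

Answer: th

Derivation:
After 1 (lastChild): body
After 2 (firstChild): label
After 3 (nextSibling): table
After 4 (previousSibling): label
After 5 (lastChild): form
After 6 (firstChild): h3
After 7 (parentNode): form
After 8 (parentNode): label
After 9 (firstChild): th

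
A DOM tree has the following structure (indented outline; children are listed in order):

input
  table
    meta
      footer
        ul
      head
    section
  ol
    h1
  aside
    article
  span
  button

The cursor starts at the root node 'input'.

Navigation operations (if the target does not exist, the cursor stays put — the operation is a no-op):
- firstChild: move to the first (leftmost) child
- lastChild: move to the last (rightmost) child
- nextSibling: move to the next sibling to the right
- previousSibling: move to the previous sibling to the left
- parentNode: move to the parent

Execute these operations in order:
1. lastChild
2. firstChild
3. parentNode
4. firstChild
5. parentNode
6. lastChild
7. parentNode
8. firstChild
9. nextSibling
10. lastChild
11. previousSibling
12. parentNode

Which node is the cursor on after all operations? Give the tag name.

Answer: ol

Derivation:
After 1 (lastChild): button
After 2 (firstChild): button (no-op, stayed)
After 3 (parentNode): input
After 4 (firstChild): table
After 5 (parentNode): input
After 6 (lastChild): button
After 7 (parentNode): input
After 8 (firstChild): table
After 9 (nextSibling): ol
After 10 (lastChild): h1
After 11 (previousSibling): h1 (no-op, stayed)
After 12 (parentNode): ol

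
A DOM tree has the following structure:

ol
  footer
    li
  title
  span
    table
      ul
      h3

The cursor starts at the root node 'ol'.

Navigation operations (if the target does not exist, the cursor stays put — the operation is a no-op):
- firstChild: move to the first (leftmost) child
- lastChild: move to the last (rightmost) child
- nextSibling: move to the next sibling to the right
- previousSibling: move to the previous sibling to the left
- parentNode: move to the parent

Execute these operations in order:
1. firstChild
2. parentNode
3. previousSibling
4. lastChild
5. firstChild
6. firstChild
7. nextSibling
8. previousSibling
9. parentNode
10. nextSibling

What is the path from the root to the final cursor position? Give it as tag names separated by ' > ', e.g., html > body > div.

Answer: ol > span > table

Derivation:
After 1 (firstChild): footer
After 2 (parentNode): ol
After 3 (previousSibling): ol (no-op, stayed)
After 4 (lastChild): span
After 5 (firstChild): table
After 6 (firstChild): ul
After 7 (nextSibling): h3
After 8 (previousSibling): ul
After 9 (parentNode): table
After 10 (nextSibling): table (no-op, stayed)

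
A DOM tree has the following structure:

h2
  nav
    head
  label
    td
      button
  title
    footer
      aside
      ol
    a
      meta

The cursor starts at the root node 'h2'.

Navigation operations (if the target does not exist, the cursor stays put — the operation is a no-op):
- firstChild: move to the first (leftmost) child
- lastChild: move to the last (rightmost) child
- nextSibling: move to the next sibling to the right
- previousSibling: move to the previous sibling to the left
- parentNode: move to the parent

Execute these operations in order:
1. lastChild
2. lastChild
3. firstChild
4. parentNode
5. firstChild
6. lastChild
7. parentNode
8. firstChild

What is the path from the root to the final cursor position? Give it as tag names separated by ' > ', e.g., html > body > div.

Answer: h2 > title > a > meta

Derivation:
After 1 (lastChild): title
After 2 (lastChild): a
After 3 (firstChild): meta
After 4 (parentNode): a
After 5 (firstChild): meta
After 6 (lastChild): meta (no-op, stayed)
After 7 (parentNode): a
After 8 (firstChild): meta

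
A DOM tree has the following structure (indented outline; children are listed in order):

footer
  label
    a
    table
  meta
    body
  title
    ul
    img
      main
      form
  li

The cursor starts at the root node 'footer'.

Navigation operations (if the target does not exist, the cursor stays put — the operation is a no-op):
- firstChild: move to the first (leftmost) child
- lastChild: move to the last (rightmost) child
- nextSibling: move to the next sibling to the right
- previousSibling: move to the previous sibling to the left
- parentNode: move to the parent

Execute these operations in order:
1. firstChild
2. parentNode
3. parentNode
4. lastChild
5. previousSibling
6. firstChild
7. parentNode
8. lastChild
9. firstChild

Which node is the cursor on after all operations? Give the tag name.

Answer: main

Derivation:
After 1 (firstChild): label
After 2 (parentNode): footer
After 3 (parentNode): footer (no-op, stayed)
After 4 (lastChild): li
After 5 (previousSibling): title
After 6 (firstChild): ul
After 7 (parentNode): title
After 8 (lastChild): img
After 9 (firstChild): main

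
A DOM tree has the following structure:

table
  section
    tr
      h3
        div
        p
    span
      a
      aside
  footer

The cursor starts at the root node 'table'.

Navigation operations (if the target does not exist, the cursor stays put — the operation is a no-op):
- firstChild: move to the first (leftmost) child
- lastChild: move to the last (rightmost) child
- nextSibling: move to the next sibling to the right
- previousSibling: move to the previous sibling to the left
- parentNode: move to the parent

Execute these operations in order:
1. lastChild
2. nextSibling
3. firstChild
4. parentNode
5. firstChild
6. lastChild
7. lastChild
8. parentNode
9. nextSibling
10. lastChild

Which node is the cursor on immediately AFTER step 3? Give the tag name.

Answer: footer

Derivation:
After 1 (lastChild): footer
After 2 (nextSibling): footer (no-op, stayed)
After 3 (firstChild): footer (no-op, stayed)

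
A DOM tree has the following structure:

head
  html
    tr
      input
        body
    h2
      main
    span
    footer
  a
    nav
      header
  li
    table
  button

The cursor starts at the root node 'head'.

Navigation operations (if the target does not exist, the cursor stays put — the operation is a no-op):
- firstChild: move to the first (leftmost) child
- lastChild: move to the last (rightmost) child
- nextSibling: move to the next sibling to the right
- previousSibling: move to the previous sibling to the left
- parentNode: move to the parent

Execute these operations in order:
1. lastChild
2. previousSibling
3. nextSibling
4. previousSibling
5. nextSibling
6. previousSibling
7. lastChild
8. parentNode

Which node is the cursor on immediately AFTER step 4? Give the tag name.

Answer: li

Derivation:
After 1 (lastChild): button
After 2 (previousSibling): li
After 3 (nextSibling): button
After 4 (previousSibling): li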